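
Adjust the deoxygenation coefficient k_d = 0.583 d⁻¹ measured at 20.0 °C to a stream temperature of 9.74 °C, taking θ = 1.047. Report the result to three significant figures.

k_d ≈ 0.364 d⁻¹

k_d(T₂) = k_d(T₁) · θ^(T₂−T₁) = 0.583 × 1.047^(9.74−20.0)
= 0.583 × 1.047^-10.3 = 0.583 × 0.6242 = 0.3639 d⁻¹.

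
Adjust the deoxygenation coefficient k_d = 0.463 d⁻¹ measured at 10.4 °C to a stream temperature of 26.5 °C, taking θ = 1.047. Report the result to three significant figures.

k_d ≈ 0.970 d⁻¹

k_d(T₂) = k_d(T₁) · θ^(T₂−T₁) = 0.463 × 1.047^(26.5−10.4)
= 0.463 × 1.047^16.1 = 0.463 × 2.095 = 0.9699 d⁻¹.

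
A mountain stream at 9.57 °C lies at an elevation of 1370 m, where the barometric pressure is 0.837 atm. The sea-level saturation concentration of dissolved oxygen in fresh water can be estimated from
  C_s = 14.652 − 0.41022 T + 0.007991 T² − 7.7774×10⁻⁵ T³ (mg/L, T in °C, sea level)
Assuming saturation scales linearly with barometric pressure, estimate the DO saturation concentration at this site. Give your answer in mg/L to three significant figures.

C_s ≈ 9.53 mg/L

At sea level: C_s = 14.652 − 0.41022×9.57 + 0.007991×9.57² − 7.7774×10⁻⁵×9.57³ = 11.39 mg/L.
Pressure correction: C_s' = 11.39 × 0.837 = 9.533 mg/L.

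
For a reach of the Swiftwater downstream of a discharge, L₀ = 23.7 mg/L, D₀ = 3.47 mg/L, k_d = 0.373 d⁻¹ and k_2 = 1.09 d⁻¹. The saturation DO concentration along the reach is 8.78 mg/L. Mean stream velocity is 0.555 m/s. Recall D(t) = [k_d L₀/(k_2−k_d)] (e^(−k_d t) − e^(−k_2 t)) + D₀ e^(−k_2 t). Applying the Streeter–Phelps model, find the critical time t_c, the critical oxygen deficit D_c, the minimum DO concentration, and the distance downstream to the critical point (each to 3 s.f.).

At the critical point dD/dt = 0, so k_d L₀ e^(−k_d t) = k_2 D. Substituting D(t) from the Streeter–Phelps equation and solving for t gives
t_c = ln[(k_2/k_d)(1 − D₀(k_2−k_d)/(k_d L₀))] / (k_2−k_d).
Here k_2−k_d = 0.7170 d⁻¹ and 1 − D₀(k_2−k_d)/(k_d L₀) = 1 − 3.47×0.7170/(0.373×23.7) = 0.7186, so
t_c = ln(2.922 × 0.7186) / 0.7170 = 0.7418 / 0.7170 = 1.035 d.
L(t_c) = L₀ e^(−k_d t_c) = 23.7 × 0.6798 = 16.11 mg/L, and at the critical point k_2 D_c = k_d L, so D_c = (0.373/1.09) × 16.11 = 5.513 mg/L.
Minimum DO = C_s − D_c = 8.78 − 5.513 = 3.267 mg/L.
x_c = v t_c = 0.555 m/s × 1.035 d × 86400 s/d = 49610 m ≈ 49.6 km.

t_c ≈ 1.03 d; D_c ≈ 5.51 mg/L; min DO ≈ 3.27 mg/L; x_c ≈ 49.6 km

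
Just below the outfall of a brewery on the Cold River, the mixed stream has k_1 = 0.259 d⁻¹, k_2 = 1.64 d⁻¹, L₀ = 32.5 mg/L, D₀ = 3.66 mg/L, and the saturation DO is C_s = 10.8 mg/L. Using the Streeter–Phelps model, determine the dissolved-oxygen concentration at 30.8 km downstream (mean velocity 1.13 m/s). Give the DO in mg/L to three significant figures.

Travel time t = x/v = 30.8 km / (1.13 m/s) = 30800 m / 1.13 m/s = 27260 s = 0.3155 d.
k_1 L₀/(k_2−k_1) = 0.259×32.5/(1.64−0.259) = 8.418/1.381 = 6.095 mg/L.
e^(−k_1 t) = e^(−0.259×0.3155) = 0.9215; e^(−k_2 t) = e^(−1.64×0.3155) = 0.5961.
D = 6.095 × (0.9215 − 0.5961) + 3.66 × 0.5961 = 1.984 + 2.182 = 4.165 mg/L.
DO = C_s − D = 10.8 − 4.165 = 6.635 mg/L.

DO ≈ 6.63 mg/L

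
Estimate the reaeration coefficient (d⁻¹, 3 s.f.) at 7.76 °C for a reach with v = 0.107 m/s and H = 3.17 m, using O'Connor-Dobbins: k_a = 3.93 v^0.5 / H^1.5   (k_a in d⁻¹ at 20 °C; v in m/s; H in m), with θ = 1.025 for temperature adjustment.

k_a(20) = 3.93 × 0.107^0.5 / 3.17^1.5 = 3.93 × 0.3271 / 5.644 = 0.2278 d⁻¹.
k_a(7.76) = 0.2278 × 1.025^(7.76−20) = 0.2278 × 0.7392 = 0.1684 d⁻¹.

k_a ≈ 0.168 d⁻¹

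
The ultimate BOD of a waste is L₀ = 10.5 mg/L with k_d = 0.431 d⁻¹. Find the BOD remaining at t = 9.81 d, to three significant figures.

L ≈ 0.153 mg/L

L_t = L₀ e^(−k_d t) = 10.5 × e^(−0.431×9.81) = 10.5 × 0.01458 = 0.1531 mg/L.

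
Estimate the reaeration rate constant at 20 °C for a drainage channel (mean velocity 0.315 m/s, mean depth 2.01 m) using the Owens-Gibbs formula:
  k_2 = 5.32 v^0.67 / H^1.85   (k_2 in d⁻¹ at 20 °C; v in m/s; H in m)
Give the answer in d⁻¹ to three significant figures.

k_2 = 5.32 × 0.315^0.67 / 2.01^1.85 = 5.32 × 0.4612 / 3.638 = 0.6743 d⁻¹.

k_2 ≈ 0.674 d⁻¹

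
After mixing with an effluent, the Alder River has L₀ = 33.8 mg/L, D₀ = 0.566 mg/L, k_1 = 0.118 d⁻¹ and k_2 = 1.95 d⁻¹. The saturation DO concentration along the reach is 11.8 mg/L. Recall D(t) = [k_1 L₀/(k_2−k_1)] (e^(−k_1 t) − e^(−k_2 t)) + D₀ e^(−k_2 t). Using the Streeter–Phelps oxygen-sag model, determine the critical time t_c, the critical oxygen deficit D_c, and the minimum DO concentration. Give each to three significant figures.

t_c ≈ 1.37 d; D_c ≈ 1.74 mg/L; min DO ≈ 10.1 mg/L

At the critical point dD/dt = 0, so k_1 L₀ e^(−k_1 t) = k_2 D. Substituting D(t) from the Streeter–Phelps equation and solving for t gives
t_c = ln[(k_2/k_1)(1 − D₀(k_2−k_1)/(k_1 L₀))] / (k_2−k_1).
Here k_2−k_1 = 1.832 d⁻¹ and 1 − D₀(k_2−k_1)/(k_1 L₀) = 1 − 0.566×1.832/(0.118×33.8) = 0.7400, so
t_c = ln(16.53 × 0.7400) / 1.832 = 2.504 / 1.832 = 1.367 d.
D_c = (k_1/k_2) L₀ e^(−k_1 t_c) = (0.118/1.95) × 33.8 × e^(−0.118×1.367) = 0.06051 × 33.8 × 0.8511 = 1.741 mg/L.
Minimum DO = C_s − D_c = 11.8 − 1.741 = 10.06 mg/L.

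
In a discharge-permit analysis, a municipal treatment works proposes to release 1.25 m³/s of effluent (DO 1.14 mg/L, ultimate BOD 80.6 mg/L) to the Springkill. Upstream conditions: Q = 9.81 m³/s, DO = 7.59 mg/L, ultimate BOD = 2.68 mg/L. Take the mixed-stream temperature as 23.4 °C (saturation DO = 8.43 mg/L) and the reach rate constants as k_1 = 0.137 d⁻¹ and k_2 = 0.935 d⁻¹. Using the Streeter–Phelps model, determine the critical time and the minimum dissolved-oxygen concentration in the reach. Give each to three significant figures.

Mixed DO = (9.81×7.59 + 1.25×1.14)/(9.81+1.25) = 75.88/11.06 = 6.861 mg/L.
Mixed L₀ = (9.81×2.68 + 1.25×80.6)/(11.06) = 127.0/11.06 = 11.49 mg/L.
Initial deficit D₀ = C_s − DO₀ = 8.43 − 6.861 = 1.569 mg/L.
t_c = (1/0.7980) ln[(0.935/0.137)(1 − 1.569×0.7980/(0.137×11.49))] = 1.253 × ln(1.395) = 0.4170 d.
D_c = (0.137/0.935) × 11.49 × e^(−0.137×0.4170) = 0.1465 × 11.49 × 0.9445 = 1.590 mg/L.
Minimum DO = 8.43 − 1.590 = 6.840 mg/L.

t_c ≈ 0.417 d; minimum DO ≈ 6.84 mg/L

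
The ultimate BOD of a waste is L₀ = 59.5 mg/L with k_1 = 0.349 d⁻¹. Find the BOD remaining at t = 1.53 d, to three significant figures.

L ≈ 34.9 mg/L

L_t = L₀ e^(−k_1 t) = 59.5 × e^(−0.349×1.53) = 59.5 × 0.5863 = 34.88 mg/L.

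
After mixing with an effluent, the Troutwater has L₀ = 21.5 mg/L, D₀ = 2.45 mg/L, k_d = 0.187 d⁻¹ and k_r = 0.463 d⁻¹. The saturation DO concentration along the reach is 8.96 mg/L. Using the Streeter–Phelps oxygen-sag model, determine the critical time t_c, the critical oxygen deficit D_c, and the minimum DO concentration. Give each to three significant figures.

With k_r/k_d = 2.476 and 1 − D₀(k_r−k_d)/(k_d L₀) = 0.8318,
t_c = ln(2.476 × 0.8318) / (0.463 − 0.187) = ln(2.060) / 0.2760 = 0.7225/0.2760 = 2.618 d.
D_c = (k_d/k_r) L₀ e^(−k_d t_c) = (0.187/0.463) × 21.5 × e^(−0.187×2.618) = 0.4039 × 21.5 × 0.6129 = 5.322 mg/L.
Minimum DO = C_s − D_c = 8.96 − 5.322 = 3.638 mg/L.

t_c ≈ 2.62 d; D_c ≈ 5.32 mg/L; min DO ≈ 3.64 mg/L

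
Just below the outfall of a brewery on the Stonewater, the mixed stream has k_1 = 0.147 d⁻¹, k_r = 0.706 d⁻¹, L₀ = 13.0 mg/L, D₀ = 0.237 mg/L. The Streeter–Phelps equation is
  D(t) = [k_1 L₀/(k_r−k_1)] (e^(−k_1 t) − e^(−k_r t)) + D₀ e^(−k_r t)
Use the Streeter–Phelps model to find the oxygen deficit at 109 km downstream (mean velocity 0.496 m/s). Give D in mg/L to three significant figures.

Travel time t = x/v = 109 km / (0.496 m/s) = 109000 m / 0.496 m/s = 219800 s = 2.543 d.
k_1 L₀/(k_r−k_1) = 0.147×13.0/(0.706−0.147) = 1.911/0.5590 = 3.419 mg/L.
e^(−k_1 t) = e^(−0.147×2.543) = 0.6880; e^(−k_r t) = e^(−0.706×2.543) = 0.1660.
D = 3.419 × (0.6880 − 0.1660) + 0.237 × 0.1660 = 1.785 + 0.03934 = 1.824 mg/L.

D ≈ 1.82 mg/L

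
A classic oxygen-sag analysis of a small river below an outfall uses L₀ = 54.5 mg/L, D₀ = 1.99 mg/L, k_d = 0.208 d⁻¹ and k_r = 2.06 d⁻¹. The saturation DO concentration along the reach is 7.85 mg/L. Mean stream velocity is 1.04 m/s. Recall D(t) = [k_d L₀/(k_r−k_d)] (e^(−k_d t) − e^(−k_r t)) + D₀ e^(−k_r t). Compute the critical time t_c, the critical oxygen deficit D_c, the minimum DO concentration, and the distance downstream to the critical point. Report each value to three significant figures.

With k_r/k_d = 9.904 and 1 − D₀(k_r−k_d)/(k_d L₀) = 0.6749,
t_c = ln(9.904 × 0.6749) / (2.06 − 0.208) = ln(6.684) / 1.852 = 1.900/1.852 = 1.026 d.
D_c = (k_d/k_r) L₀ e^(−k_d t_c) = (0.208/2.06) × 54.5 × e^(−0.208×1.026) = 0.1010 × 54.5 × 0.8079 = 4.446 mg/L.
Minimum DO = C_s − D_c = 7.85 − 4.446 = 3.404 mg/L.
x_c = v t_c = 1.04 m/s × 1.026 d × 86400 s/d = 92170 m ≈ 92.2 km.

t_c ≈ 1.03 d; D_c ≈ 4.45 mg/L; min DO ≈ 3.40 mg/L; x_c ≈ 92.2 km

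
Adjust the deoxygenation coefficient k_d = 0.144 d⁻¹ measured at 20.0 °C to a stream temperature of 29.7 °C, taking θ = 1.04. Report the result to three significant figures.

k_d(T₂) = k_d(T₁) · θ^(T₂−T₁) = 0.144 × 1.04^(29.7−20.0)
= 0.144 × 1.04^9.70 = 0.144 × 1.463 = 0.2107 d⁻¹.

k_d ≈ 0.211 d⁻¹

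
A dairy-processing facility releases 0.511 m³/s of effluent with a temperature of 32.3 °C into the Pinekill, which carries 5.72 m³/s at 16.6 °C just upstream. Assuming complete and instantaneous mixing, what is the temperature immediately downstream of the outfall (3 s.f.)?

Flow-weighted mixing: C = (Q_r C_r + Q_w C_w)/(Q_r + Q_w)
= (5.72×16.6 + 0.511×32.3)/(5.72 + 0.511) = 111.5/6.231 = 17.89 °C.

17.9 °C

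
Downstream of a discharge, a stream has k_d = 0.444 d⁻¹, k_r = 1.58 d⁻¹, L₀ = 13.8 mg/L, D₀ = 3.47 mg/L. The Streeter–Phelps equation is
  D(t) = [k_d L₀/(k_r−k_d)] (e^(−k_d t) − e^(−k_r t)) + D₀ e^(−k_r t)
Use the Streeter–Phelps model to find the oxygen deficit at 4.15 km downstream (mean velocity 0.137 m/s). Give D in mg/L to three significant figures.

D ≈ 3.51 mg/L

Travel time t = x/v = 4.15 km / (0.137 m/s) = 4150 m / 0.137 m/s = 30290 s = 0.3506 d.
k_d L₀/(k_r−k_d) = 0.444×13.8/(1.58−0.444) = 6.127/1.136 = 5.394 mg/L.
e^(−k_d t) = e^(−0.444×0.3506) = 0.8558; e^(−k_r t) = e^(−1.58×0.3506) = 0.5747.
D = 5.394 × (0.8558 − 0.5747) + 3.47 × 0.5747 = 1.517 + 1.994 = 3.511 mg/L.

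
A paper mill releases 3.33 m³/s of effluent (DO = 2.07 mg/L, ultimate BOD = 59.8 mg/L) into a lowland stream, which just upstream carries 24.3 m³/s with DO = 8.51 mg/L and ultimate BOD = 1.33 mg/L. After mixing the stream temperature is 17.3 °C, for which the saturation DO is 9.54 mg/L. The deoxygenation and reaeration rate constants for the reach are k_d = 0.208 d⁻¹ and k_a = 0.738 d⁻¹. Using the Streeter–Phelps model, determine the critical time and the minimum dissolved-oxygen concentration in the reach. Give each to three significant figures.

t_c ≈ 0.885 d; minimum DO ≈ 7.58 mg/L

Mixed DO = (24.3×8.51 + 3.33×2.07)/(24.3+3.33) = 213.7/27.63 = 7.734 mg/L.
Mixed L₀ = (24.3×1.33 + 3.33×59.8)/(27.63) = 231.5/27.63 = 8.377 mg/L.
Initial deficit D₀ = C_s − DO₀ = 9.54 − 7.734 = 1.806 mg/L.
t_c = (1/0.5300) ln[(0.738/0.208)(1 − 1.806×0.5300/(0.208×8.377))] = 1.887 × ln(1.599) = 0.8854 d.
D_c = (0.208/0.738) × 8.377 × e^(−0.208×0.8854) = 0.2818 × 8.377 × 0.8318 = 1.964 mg/L.
Minimum DO = 9.54 − 1.964 = 7.576 mg/L.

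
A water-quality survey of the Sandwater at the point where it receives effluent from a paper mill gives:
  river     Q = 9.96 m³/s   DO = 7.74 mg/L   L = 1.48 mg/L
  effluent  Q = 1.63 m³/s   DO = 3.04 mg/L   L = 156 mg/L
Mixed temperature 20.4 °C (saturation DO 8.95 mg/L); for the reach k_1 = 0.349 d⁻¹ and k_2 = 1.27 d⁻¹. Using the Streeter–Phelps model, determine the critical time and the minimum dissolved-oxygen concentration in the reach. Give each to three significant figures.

Mixed DO = (9.96×7.74 + 1.63×3.04)/(9.96+1.63) = 82.05/11.59 = 7.079 mg/L.
Mixed L₀ = (9.96×1.48 + 1.63×156)/(11.59) = 269.0/11.59 = 23.21 mg/L.
Initial deficit D₀ = C_s − DO₀ = 8.95 − 7.079 = 1.871 mg/L.
t_c = (1/0.9210) ln[(1.27/0.349)(1 − 1.871×0.9210/(0.349×23.21))] = 1.086 × ln(2.865) = 1.143 d.
D_c = (0.349/1.27) × 23.21 × e^(−0.349×1.143) = 0.2748 × 23.21 × 0.6711 = 4.281 mg/L.
Minimum DO = 8.95 − 4.281 = 4.669 mg/L.

t_c ≈ 1.14 d; minimum DO ≈ 4.67 mg/L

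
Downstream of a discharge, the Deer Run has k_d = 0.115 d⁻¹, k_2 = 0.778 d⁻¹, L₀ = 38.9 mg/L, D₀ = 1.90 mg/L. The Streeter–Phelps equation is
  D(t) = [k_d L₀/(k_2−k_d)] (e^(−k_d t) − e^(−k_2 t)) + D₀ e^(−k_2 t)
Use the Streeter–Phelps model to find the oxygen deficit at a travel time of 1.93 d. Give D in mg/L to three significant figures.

k_d L₀/(k_2−k_d) = 0.115×38.9/(0.778−0.115) = 4.473/0.6630 = 6.747 mg/L.
e^(−k_d t) = e^(−0.115×1.930) = 0.8010; e^(−k_2 t) = e^(−0.778×1.930) = 0.2228.
D = 6.747 × (0.8010 − 0.2228) + 1.90 × 0.2228 = 3.901 + 0.4233 = 4.324 mg/L.

D ≈ 4.32 mg/L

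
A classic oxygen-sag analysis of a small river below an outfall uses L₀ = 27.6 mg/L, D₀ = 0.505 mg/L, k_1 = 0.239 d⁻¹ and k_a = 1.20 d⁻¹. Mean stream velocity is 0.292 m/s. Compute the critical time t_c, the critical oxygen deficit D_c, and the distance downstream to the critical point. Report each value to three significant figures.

t_c ≈ 1.60 d; D_c ≈ 3.75 mg/L; x_c ≈ 40.4 km

With k_a/k_1 = 5.021 and 1 − D₀(k_a−k_1)/(k_1 L₀) = 0.9264,
t_c = ln(5.021 × 0.9264) / (1.20 − 0.239) = ln(4.652) / 0.9610 = 1.537/0.9610 = 1.600 d.
D_c = (k_1/k_a) L₀ e^(−k_1 t_c) = (0.239/1.20) × 27.6 × e^(−0.239×1.600) = 0.1992 × 27.6 × 0.6823 = 3.751 mg/L.
x_c = v t_c = 0.292 m/s × 1.600 d × 86400 s/d = 40360 m ≈ 40.4 km.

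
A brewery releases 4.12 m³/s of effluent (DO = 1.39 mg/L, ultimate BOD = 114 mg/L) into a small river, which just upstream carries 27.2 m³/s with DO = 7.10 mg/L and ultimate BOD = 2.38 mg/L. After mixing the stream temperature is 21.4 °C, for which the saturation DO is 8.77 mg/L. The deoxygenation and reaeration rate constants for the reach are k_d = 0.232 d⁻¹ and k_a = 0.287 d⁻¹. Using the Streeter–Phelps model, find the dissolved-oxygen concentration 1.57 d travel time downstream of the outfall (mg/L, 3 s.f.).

Mixed DO = (27.2×7.10 + 4.12×1.39)/(27.2+4.12) = 198.8/31.32 = 6.349 mg/L.
Mixed L₀ = (27.2×2.38 + 4.12×114)/(31.32) = 534.4/31.32 = 17.06 mg/L.
Initial deficit D₀ = C_s − DO₀ = 8.77 − 6.349 = 2.421 mg/L.
D(1.57) = [0.232×17.06/(0.287−0.232)](e^(−0.232×1.57) − e^(−0.287×1.57)) + 2.421 e^(−0.287×1.57)
= 71.98 × (0.6947 − 0.6373) + 2.421 × 0.6373 = 5.679 mg/L.
DO = 8.77 − 5.679 = 3.091 mg/L.

DO ≈ 3.09 mg/L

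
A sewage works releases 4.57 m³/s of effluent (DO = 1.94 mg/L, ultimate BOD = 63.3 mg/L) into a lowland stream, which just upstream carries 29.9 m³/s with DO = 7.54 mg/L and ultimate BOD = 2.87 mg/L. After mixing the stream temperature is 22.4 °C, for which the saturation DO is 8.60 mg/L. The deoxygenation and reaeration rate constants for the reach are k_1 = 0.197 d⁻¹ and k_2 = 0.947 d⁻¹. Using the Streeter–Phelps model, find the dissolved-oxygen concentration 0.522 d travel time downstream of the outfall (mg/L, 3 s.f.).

Mixed DO = (29.9×7.54 + 4.57×1.94)/(29.9+4.57) = 234.3/34.47 = 6.798 mg/L.
Mixed L₀ = (29.9×2.87 + 4.57×63.3)/(34.47) = 375.1/34.47 = 10.88 mg/L.
Initial deficit D₀ = C_s − DO₀ = 8.60 − 6.798 = 1.802 mg/L.
D(0.522) = [0.197×10.88/(0.947−0.197)](e^(−0.197×0.522) − e^(−0.947×0.522)) + 1.802 e^(−0.947×0.522)
= 2.858 × (0.9023 − 0.6100) + 1.802 × 0.6100 = 1.935 mg/L.
DO = 8.60 − 1.935 = 6.665 mg/L.

DO ≈ 6.67 mg/L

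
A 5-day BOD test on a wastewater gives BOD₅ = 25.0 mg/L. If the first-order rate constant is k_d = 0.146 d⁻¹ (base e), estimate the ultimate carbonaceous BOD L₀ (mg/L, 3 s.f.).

L₀ ≈ 48.3 mg/L

BOD₅ = L₀(1 − e^(−5k_d)) ⇒ L₀ = BOD₅ / (1 − e^(−5×0.146))
= 25.0 / (1 − 0.4819) = 25.0 / 0.5181 = 48.25 mg/L.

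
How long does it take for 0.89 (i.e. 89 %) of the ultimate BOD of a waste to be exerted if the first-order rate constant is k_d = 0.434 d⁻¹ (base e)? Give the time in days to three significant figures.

t ≈ 5.09 d

y/L₀ = 1 − e^(−k_d t) = 0.89 ⇒ e^(−k_d t) = 0.110
t = −ln(0.110) / 0.434 = 2.207 / 0.434 = 5.086 d.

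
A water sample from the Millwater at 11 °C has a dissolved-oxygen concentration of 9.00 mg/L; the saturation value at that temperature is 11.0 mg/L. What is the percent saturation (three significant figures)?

81.8 % saturation

% saturation = C/C_s × 100 = 9.00/11.0 × 100 = 81.8 %.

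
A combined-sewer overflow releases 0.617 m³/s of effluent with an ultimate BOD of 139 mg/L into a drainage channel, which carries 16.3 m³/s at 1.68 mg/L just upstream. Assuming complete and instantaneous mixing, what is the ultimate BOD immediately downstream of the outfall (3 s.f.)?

6.69 mg/L

Flow-weighted mixing: C = (Q_r C_r + Q_w C_w)/(Q_r + Q_w)
= (16.3×1.68 + 0.617×139)/(16.3 + 0.617) = 113.1/16.92 = 6.688 mg/L.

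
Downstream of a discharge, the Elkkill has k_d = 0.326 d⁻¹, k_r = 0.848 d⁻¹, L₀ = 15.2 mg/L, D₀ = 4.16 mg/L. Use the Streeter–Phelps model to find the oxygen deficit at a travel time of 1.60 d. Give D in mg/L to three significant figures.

D ≈ 4.26 mg/L

k_d L₀/(k_r−k_d) = 0.326×15.2/(0.848−0.326) = 4.955/0.5220 = 9.493 mg/L.
e^(−k_d t) = e^(−0.326×1.600) = 0.5936; e^(−k_r t) = e^(−0.848×1.600) = 0.2575.
D = 9.493 × (0.5936 − 0.2575) + 4.16 × 0.2575 = 3.190 + 1.071 = 4.262 mg/L.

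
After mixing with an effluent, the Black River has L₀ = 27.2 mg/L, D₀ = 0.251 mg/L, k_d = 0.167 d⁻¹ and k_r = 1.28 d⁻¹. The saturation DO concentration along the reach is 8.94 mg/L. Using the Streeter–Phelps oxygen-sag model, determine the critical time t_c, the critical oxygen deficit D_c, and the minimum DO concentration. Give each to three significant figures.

t_c ≈ 1.77 d; D_c ≈ 2.64 mg/L; min DO ≈ 6.30 mg/L

At the critical point dD/dt = 0, so k_d L₀ e^(−k_d t) = k_r D. Substituting D(t) from the Streeter–Phelps equation and solving for t gives
t_c = ln[(k_r/k_d)(1 − D₀(k_r−k_d)/(k_d L₀))] / (k_r−k_d).
Here k_r−k_d = 1.113 d⁻¹ and 1 − D₀(k_r−k_d)/(k_d L₀) = 1 − 0.251×1.113/(0.167×27.2) = 0.9385, so
t_c = ln(7.665 × 0.9385) / 1.113 = 1.973 / 1.113 = 1.773 d.
L(t_c) = L₀ e^(−k_d t_c) = 27.2 × 0.7437 = 20.23 mg/L, and at the critical point k_r D_c = k_d L, so D_c = (0.167/1.28) × 20.23 = 2.639 mg/L.
Minimum DO = C_s − D_c = 8.94 − 2.639 = 6.301 mg/L.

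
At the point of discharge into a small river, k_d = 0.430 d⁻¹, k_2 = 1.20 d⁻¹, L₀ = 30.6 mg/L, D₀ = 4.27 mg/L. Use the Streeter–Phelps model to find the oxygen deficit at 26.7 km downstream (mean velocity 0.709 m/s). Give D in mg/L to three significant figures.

Travel time t = x/v = 26.7 km / (0.709 m/s) = 26700 m / 0.709 m/s = 37660 s = 0.4359 d.
k_d L₀/(k_2−k_d) = 0.430×30.6/(1.20−0.430) = 13.16/0.7700 = 17.09 mg/L.
e^(−k_d t) = e^(−0.430×0.4359) = 0.8291; e^(−k_2 t) = e^(−1.20×0.4359) = 0.5927.
D = 17.09 × (0.8291 − 0.5927) + 4.27 × 0.5927 = 4.039 + 2.531 = 6.570 mg/L.

D ≈ 6.57 mg/L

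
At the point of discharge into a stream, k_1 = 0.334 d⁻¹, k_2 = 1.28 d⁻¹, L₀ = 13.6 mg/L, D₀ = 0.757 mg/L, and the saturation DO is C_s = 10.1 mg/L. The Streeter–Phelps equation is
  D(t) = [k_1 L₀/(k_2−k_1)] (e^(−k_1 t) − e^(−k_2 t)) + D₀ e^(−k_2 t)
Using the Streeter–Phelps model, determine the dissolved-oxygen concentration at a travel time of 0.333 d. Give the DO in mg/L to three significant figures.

k_1 L₀/(k_2−k_1) = 0.334×13.6/(1.28−0.334) = 4.542/0.9460 = 4.802 mg/L.
e^(−k_1 t) = e^(−0.334×0.3330) = 0.8947; e^(−k_2 t) = e^(−1.28×0.3330) = 0.6530.
D = 4.802 × (0.8947 − 0.6530) + 0.757 × 0.6530 = 1.161 + 0.4943 = 1.655 mg/L.
DO = C_s − D = 10.1 − 1.655 = 8.445 mg/L.

DO ≈ 8.44 mg/L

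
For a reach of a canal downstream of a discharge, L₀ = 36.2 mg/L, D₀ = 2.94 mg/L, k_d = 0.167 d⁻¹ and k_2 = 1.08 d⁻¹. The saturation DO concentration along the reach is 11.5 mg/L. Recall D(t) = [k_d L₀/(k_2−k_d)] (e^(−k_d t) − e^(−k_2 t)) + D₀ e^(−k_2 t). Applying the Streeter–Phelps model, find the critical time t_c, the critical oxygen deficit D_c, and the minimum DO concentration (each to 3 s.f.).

t_c ≈ 1.40 d; D_c ≈ 4.43 mg/L; min DO ≈ 7.07 mg/L

With k_2/k_d = 6.467 and 1 − D₀(k_2−k_d)/(k_d L₀) = 0.5560,
t_c = ln(6.467 × 0.5560) / (1.08 − 0.167) = ln(3.596) / 0.9130 = 1.280/0.9130 = 1.402 d.
D_c = (k_d/k_2) L₀ e^(−k_d t_c) = (0.167/1.08) × 36.2 × e^(−0.167×1.402) = 0.1546 × 36.2 × 0.7913 = 4.429 mg/L.
Minimum DO = C_s − D_c = 11.5 − 4.429 = 7.071 mg/L.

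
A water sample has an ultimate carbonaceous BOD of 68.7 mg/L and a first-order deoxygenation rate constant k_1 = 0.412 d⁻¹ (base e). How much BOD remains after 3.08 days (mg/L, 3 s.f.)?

L_t = L₀ e^(−k_1 t) = 68.7 × e^(−0.412×3.08) = 68.7 × 0.2811 = 19.31 mg/L.

L ≈ 19.3 mg/L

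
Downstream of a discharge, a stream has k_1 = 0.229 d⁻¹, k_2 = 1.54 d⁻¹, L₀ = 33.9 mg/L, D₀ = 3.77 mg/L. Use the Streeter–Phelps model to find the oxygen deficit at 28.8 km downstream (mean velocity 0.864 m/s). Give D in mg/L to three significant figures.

Travel time t = x/v = 28.8 km / (0.864 m/s) = 28800 m / 0.864 m/s = 33330 s = 0.3858 d.
k_1 L₀/(k_2−k_1) = 0.229×33.9/(1.54−0.229) = 7.763/1.311 = 5.922 mg/L.
e^(−k_1 t) = e^(−0.229×0.3858) = 0.9154; e^(−k_2 t) = e^(−1.54×0.3858) = 0.5520.
D = 5.922 × (0.9154 − 0.5520) + 3.77 × 0.5520 = 2.152 + 2.081 = 4.233 mg/L.

D ≈ 4.23 mg/L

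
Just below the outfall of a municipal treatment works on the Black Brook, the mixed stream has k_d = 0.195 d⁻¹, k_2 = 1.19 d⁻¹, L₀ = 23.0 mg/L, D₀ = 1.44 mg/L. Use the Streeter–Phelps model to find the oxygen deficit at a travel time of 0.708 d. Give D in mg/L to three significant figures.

D ≈ 2.61 mg/L

k_d L₀/(k_2−k_d) = 0.195×23.0/(1.19−0.195) = 4.485/0.9950 = 4.508 mg/L.
e^(−k_d t) = e^(−0.195×0.7080) = 0.8710; e^(−k_2 t) = e^(−1.19×0.7080) = 0.4306.
D = 4.508 × (0.8710 − 0.4306) + 1.44 × 0.4306 = 1.985 + 0.6201 = 2.605 mg/L.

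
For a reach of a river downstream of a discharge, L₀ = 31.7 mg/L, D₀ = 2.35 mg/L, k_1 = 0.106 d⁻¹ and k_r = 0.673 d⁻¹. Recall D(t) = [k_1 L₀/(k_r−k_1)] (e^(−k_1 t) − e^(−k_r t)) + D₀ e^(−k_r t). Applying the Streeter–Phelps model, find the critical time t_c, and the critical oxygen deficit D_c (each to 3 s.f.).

With k_r/k_1 = 6.349 and 1 − D₀(k_r−k_1)/(k_1 L₀) = 0.6035,
t_c = ln(6.349 × 0.6035) / (0.673 − 0.106) = ln(3.831) / 0.5670 = 1.343/0.5670 = 2.369 d.
L(t_c) = L₀ e^(−k_1 t_c) = 31.7 × 0.7779 = 24.66 mg/L, and at the critical point k_r D_c = k_1 L, so D_c = (0.106/0.673) × 24.66 = 3.884 mg/L.

t_c ≈ 2.37 d; D_c ≈ 3.88 mg/L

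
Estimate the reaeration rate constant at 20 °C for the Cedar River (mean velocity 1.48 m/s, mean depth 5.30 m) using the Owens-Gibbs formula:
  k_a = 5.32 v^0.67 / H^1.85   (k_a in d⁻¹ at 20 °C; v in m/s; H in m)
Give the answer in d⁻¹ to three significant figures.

k_a = 5.32 × 1.48^0.67 / 5.30^1.85 = 5.32 × 1.300 / 21.87 = 0.3163 d⁻¹.

k_a ≈ 0.316 d⁻¹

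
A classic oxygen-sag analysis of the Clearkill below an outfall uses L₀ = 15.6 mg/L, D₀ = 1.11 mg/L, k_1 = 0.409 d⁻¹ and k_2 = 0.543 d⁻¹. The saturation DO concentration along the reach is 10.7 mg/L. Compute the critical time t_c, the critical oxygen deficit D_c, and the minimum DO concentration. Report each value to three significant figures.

t_c ≈ 1.94 d; D_c ≈ 5.32 mg/L; min DO ≈ 5.38 mg/L

At the critical point dD/dt = 0, so k_1 L₀ e^(−k_1 t) = k_2 D. Substituting D(t) from the Streeter–Phelps equation and solving for t gives
t_c = ln[(k_2/k_1)(1 − D₀(k_2−k_1)/(k_1 L₀))] / (k_2−k_1).
Here k_2−k_1 = 0.1340 d⁻¹ and 1 − D₀(k_2−k_1)/(k_1 L₀) = 1 − 1.11×0.1340/(0.409×15.6) = 0.9767, so
t_c = ln(1.328 × 0.9767) / 0.1340 = 0.2598 / 0.1340 = 1.939 d.
D_c = (k_1/k_2) L₀ e^(−k_1 t_c) = (0.409/0.543) × 15.6 × e^(−0.409×1.939) = 0.7532 × 15.6 × 0.4525 = 5.317 mg/L.
Minimum DO = C_s − D_c = 10.7 − 5.317 = 5.383 mg/L.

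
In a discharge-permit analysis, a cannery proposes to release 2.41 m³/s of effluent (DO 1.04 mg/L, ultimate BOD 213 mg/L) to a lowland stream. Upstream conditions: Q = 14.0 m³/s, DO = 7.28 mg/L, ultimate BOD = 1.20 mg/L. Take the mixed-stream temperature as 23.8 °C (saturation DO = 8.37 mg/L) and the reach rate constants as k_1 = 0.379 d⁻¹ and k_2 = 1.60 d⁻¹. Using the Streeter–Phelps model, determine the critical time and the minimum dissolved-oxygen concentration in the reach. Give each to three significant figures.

Mixed DO = (14.0×7.28 + 2.41×1.04)/(14.0+2.41) = 104.4/16.41 = 6.364 mg/L.
Mixed L₀ = (14.0×1.20 + 2.41×213)/(16.41) = 530.1/16.41 = 32.31 mg/L.
Initial deficit D₀ = C_s − DO₀ = 8.37 − 6.364 = 2.006 mg/L.
t_c = (1/1.221) ln[(1.60/0.379)(1 − 2.006×1.221/(0.379×32.31))] = 0.8190 × ln(3.377) = 0.9967 d.
D_c = (0.379/1.60) × 32.31 × e^(−0.379×0.9967) = 0.2369 × 32.31 × 0.6854 = 5.245 mg/L.
Minimum DO = 8.37 − 5.245 = 3.125 mg/L.

t_c ≈ 0.997 d; minimum DO ≈ 3.13 mg/L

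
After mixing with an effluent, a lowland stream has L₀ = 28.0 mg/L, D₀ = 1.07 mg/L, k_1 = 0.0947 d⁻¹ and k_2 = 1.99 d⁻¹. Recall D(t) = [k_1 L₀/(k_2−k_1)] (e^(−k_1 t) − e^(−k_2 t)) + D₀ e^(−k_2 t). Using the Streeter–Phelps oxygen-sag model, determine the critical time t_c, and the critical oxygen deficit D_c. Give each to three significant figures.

t_c ≈ 0.843 d; D_c ≈ 1.23 mg/L

With k_2/k_1 = 21.01 and 1 − D₀(k_2−k_1)/(k_1 L₀) = 0.2352,
t_c = ln(21.01 × 0.2352) / (1.99 − 0.0947) = ln(4.942) / 1.895 = 1.598/1.895 = 0.8430 d.
D_c = (k_1/k_2) L₀ e^(−k_1 t_c) = (0.0947/1.99) × 28.0 × e^(−0.0947×0.8430) = 0.04759 × 28.0 × 0.9233 = 1.230 mg/L.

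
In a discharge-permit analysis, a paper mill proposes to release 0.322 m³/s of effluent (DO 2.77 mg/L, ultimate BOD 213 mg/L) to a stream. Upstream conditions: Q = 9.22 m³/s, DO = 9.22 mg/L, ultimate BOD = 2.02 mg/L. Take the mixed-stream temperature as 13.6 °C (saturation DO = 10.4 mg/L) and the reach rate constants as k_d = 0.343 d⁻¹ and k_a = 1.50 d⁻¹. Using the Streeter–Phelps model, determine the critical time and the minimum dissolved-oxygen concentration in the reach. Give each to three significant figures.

Mixed DO = (9.22×9.22 + 0.322×2.77)/(9.22+0.322) = 85.90/9.542 = 9.002 mg/L.
Mixed L₀ = (9.22×2.02 + 0.322×213)/(9.542) = 87.21/9.542 = 9.140 mg/L.
Initial deficit D₀ = C_s − DO₀ = 10.4 − 9.002 = 1.398 mg/L.
t_c = (1/1.157) ln[(1.50/0.343)(1 − 1.398×1.157/(0.343×9.140))] = 0.8643 × ln(2.117) = 0.6484 d.
D_c = (0.343/1.50) × 9.140 × e^(−0.343×0.6484) = 0.2287 × 9.140 × 0.8006 = 1.673 mg/L.
Minimum DO = 10.4 − 1.673 = 8.727 mg/L.

t_c ≈ 0.648 d; minimum DO ≈ 8.73 mg/L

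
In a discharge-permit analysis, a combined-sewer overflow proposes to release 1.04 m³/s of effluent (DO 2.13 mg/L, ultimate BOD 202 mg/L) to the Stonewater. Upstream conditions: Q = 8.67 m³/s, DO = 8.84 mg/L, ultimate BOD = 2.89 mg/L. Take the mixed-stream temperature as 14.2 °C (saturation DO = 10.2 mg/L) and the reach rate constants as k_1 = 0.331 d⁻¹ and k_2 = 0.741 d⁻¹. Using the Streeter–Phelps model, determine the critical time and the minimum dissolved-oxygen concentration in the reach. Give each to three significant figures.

Mixed DO = (8.67×8.84 + 1.04×2.13)/(8.67+1.04) = 78.86/9.710 = 8.121 mg/L.
Mixed L₀ = (8.67×2.89 + 1.04×202)/(9.710) = 235.1/9.710 = 24.22 mg/L.
Initial deficit D₀ = C_s − DO₀ = 10.2 − 8.121 = 2.079 mg/L.
t_c = (1/0.4100) ln[(0.741/0.331)(1 − 2.079×0.4100/(0.331×24.22))] = 2.439 × ln(2.001) = 1.691 d.
D_c = (0.331/0.741) × 24.22 × e^(−0.331×1.691) = 0.4467 × 24.22 × 0.5713 = 6.180 mg/L.
Minimum DO = 10.2 − 6.180 = 4.020 mg/L.

t_c ≈ 1.69 d; minimum DO ≈ 4.02 mg/L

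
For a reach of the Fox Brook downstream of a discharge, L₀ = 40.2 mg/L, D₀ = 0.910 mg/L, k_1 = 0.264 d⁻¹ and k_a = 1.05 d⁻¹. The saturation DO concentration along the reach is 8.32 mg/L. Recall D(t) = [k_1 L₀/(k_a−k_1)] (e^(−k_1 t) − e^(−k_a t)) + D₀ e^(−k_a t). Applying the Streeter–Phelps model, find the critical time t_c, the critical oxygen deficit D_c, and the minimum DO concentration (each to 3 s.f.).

t_c ≈ 1.67 d; D_c ≈ 6.51 mg/L; min DO ≈ 1.81 mg/L

t_c = [1/(k_a−k_1)] ln[(k_a/k_1)(1 − D₀(k_a−k_1)/(k_1 L₀))]
= [1/(1.05−0.264)] ln[(1.05/0.264)(1 − 0.910×0.7860/(0.264×40.2))]
= (1/0.7860) ln[3.977 × 0.9326] = 1.272 × ln(3.709) = 1.272 × 1.311 = 1.668 d.
L(t_c) = L₀ e^(−k_1 t_c) = 40.2 × 0.6439 = 25.88 mg/L, and at the critical point k_a D_c = k_1 L, so D_c = (0.264/1.05) × 25.88 = 6.508 mg/L.
Minimum DO = C_s − D_c = 8.32 − 6.508 = 1.812 mg/L.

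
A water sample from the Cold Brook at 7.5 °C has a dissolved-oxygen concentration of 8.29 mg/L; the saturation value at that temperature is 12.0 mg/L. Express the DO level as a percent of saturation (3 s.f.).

69.1 % saturation

% saturation = C/C_s × 100 = 8.29/12.0 × 100 = 69.1 %.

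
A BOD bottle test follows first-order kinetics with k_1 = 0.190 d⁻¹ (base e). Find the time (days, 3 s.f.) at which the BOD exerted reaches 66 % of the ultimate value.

y/L₀ = 1 − e^(−k_1 t) = 0.66 ⇒ e^(−k_1 t) = 0.340
t = −ln(0.340) / 0.190 = 1.079 / 0.190 = 5.678 d.

t ≈ 5.68 d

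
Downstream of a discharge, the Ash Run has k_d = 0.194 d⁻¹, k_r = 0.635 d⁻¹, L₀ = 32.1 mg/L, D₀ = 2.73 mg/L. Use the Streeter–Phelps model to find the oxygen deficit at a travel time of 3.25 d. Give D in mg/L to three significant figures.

k_d L₀/(k_r−k_d) = 0.194×32.1/(0.635−0.194) = 6.227/0.4410 = 14.12 mg/L.
e^(−k_d t) = e^(−0.194×3.250) = 0.5323; e^(−k_r t) = e^(−0.635×3.250) = 0.1270.
D = 14.12 × (0.5323 − 0.1270) + 2.73 × 0.1270 = 5.724 + 0.3466 = 6.071 mg/L.

D ≈ 6.07 mg/L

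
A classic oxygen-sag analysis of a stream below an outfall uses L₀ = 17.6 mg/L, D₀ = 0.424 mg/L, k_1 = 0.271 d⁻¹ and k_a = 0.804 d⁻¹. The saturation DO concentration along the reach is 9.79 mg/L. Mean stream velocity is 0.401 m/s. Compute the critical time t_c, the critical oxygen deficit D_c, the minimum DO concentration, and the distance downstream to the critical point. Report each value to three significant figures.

At the critical point dD/dt = 0, so k_1 L₀ e^(−k_1 t) = k_a D. Substituting D(t) from the Streeter–Phelps equation and solving for t gives
t_c = ln[(k_a/k_1)(1 − D₀(k_a−k_1)/(k_1 L₀))] / (k_a−k_1).
Here k_a−k_1 = 0.5330 d⁻¹ and 1 − D₀(k_a−k_1)/(k_1 L₀) = 1 − 0.424×0.5330/(0.271×17.6) = 0.9526, so
t_c = ln(2.967 × 0.9526) / 0.5330 = 1.039 / 0.5330 = 1.949 d.
L(t_c) = L₀ e^(−k_1 t_c) = 17.6 × 0.5896 = 10.38 mg/L, and at the critical point k_a D_c = k_1 L, so D_c = (0.271/0.804) × 10.38 = 3.498 mg/L.
Minimum DO = C_s − D_c = 9.79 − 3.498 = 6.292 mg/L.
x_c = v t_c = 0.401 m/s × 1.949 d × 86400 s/d = 67530 m ≈ 67.5 km.

t_c ≈ 1.95 d; D_c ≈ 3.50 mg/L; min DO ≈ 6.29 mg/L; x_c ≈ 67.5 km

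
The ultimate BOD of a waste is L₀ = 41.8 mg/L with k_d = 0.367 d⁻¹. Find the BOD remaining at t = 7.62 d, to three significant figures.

L_t = L₀ e^(−k_d t) = 41.8 × e^(−0.367×7.62) = 41.8 × 0.06102 = 2.551 mg/L.

L ≈ 2.55 mg/L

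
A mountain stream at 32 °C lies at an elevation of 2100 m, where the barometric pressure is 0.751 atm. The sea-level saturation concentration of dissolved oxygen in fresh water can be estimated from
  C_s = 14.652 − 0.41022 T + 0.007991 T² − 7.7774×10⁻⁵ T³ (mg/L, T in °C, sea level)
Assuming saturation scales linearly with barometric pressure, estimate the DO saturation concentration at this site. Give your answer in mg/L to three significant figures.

C_s ≈ 5.38 mg/L

At sea level: C_s = 14.652 − 0.41022×32 + 0.007991×32² − 7.7774×10⁻⁵×32³ = 7.159 mg/L.
Pressure correction: C_s' = 7.159 × 0.751 = 5.377 mg/L.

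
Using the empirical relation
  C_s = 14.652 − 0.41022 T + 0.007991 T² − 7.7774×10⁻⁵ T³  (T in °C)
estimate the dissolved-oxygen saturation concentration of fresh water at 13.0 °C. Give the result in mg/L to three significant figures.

C_s ≈ 10.5 mg/L

C_s = 14.652 − 0.41022×13.0 + 0.007991×13.0² − 7.7774×10⁻⁵×13.0³ = 10.50 mg/L.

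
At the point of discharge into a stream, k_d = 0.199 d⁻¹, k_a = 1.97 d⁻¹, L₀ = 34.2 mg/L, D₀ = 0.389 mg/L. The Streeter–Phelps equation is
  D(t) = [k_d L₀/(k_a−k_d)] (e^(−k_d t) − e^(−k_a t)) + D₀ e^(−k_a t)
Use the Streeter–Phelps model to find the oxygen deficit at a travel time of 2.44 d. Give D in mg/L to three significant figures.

D ≈ 2.34 mg/L

k_d L₀/(k_a−k_d) = 0.199×34.2/(1.97−0.199) = 6.806/1.771 = 3.843 mg/L.
e^(−k_d t) = e^(−0.199×2.440) = 0.6154; e^(−k_a t) = e^(−1.97×2.440) = 0.008174.
D = 3.843 × (0.6154 − 0.008174) + 0.389 × 0.008174 = 2.333 + 0.003180 = 2.337 mg/L.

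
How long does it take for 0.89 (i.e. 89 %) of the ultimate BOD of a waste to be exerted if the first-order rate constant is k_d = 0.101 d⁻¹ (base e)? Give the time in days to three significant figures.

t ≈ 21.9 d

y/L₀ = 1 − e^(−k_d t) = 0.89 ⇒ e^(−k_d t) = 0.110
t = −ln(0.110) / 0.101 = 2.207 / 0.101 = 21.85 d.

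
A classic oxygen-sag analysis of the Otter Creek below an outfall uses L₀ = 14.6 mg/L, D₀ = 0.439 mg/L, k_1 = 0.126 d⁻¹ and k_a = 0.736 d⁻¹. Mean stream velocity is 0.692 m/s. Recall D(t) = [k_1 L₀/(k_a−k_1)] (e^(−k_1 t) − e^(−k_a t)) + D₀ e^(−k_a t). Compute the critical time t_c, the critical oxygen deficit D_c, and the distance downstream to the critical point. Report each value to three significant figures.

With k_a/k_1 = 5.841 and 1 − D₀(k_a−k_1)/(k_1 L₀) = 0.8544,
t_c = ln(5.841 × 0.8544) / (0.736 − 0.126) = ln(4.991) / 0.6100 = 1.608/0.6100 = 2.635 d.
D_c = (k_1/k_a) L₀ e^(−k_1 t_c) = (0.126/0.736) × 14.6 × e^(−0.126×2.635) = 0.1712 × 14.6 × 0.7174 = 1.793 mg/L.
x_c = v t_c = 0.692 m/s × 2.635 d × 86400 s/d = 157600 m ≈ 158 km.

t_c ≈ 2.64 d; D_c ≈ 1.79 mg/L; x_c ≈ 158 km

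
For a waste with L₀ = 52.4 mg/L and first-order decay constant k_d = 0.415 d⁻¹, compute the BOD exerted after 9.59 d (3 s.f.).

y ≈ 51.4 mg/L

y_t = L₀(1 − e^(−k_d t)) = 52.4 × (1 − e^(−0.415×9.59))
= 52.4 × (1 − 0.01869) = 52.4 × 0.9813 = 51.42 mg/L.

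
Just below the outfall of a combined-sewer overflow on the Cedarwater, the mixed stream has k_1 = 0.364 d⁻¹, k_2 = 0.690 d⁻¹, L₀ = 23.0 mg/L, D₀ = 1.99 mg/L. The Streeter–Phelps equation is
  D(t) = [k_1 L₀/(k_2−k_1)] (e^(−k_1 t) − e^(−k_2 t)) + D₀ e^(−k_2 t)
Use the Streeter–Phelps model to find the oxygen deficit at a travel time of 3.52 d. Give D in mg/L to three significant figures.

D ≈ 5.04 mg/L

k_1 L₀/(k_2−k_1) = 0.364×23.0/(0.690−0.364) = 8.372/0.3260 = 25.68 mg/L.
e^(−k_1 t) = e^(−0.364×3.520) = 0.2777; e^(−k_2 t) = e^(−0.690×3.520) = 0.08814.
D = 25.68 × (0.2777 − 0.08814) + 1.99 × 0.08814 = 4.868 + 0.1754 = 5.043 mg/L.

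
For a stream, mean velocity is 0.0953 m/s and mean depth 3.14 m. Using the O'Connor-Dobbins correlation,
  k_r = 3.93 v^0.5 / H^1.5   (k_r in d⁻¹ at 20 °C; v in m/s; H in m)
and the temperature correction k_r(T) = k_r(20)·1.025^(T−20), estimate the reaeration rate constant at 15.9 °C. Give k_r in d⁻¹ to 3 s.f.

k_r(20) = 3.93 × 0.0953^0.5 / 3.14^1.5 = 3.93 × 0.3087 / 5.564 = 0.2180 d⁻¹.
k_r(15.9) = 0.2180 × 1.025^(15.9−20) = 0.2180 × 0.9037 = 0.1971 d⁻¹.

k_r ≈ 0.197 d⁻¹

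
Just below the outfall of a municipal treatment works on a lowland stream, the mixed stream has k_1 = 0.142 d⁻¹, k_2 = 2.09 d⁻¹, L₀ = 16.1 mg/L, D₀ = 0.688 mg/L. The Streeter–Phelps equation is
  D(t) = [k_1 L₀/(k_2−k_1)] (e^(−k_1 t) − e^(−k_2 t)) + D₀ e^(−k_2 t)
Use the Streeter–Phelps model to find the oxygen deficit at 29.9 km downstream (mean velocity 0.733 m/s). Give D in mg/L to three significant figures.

Travel time t = x/v = 29.9 km / (0.733 m/s) = 29900 m / 0.733 m/s = 40790 s = 0.4721 d.
k_1 L₀/(k_2−k_1) = 0.142×16.1/(2.09−0.142) = 2.286/1.948 = 1.174 mg/L.
e^(−k_1 t) = e^(−0.142×0.4721) = 0.9352; e^(−k_2 t) = e^(−2.09×0.4721) = 0.3728.
D = 1.174 × (0.9352 − 0.3728) + 0.688 × 0.3728 = 0.6600 + 0.2565 = 0.9165 mg/L.

D ≈ 0.916 mg/L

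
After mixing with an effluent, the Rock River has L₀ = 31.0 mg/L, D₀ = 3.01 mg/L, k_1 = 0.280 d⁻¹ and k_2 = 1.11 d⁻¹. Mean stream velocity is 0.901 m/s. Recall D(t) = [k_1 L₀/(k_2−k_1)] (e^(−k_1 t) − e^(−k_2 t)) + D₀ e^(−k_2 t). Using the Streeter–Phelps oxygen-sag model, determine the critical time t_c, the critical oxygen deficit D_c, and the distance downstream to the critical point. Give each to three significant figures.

t_c ≈ 1.25 d; D_c ≈ 5.51 mg/L; x_c ≈ 97.3 km

With k_2/k_1 = 3.964 and 1 − D₀(k_2−k_1)/(k_1 L₀) = 0.7122,
t_c = ln(3.964 × 0.7122) / (1.11 − 0.280) = ln(2.823) / 0.8300 = 1.038/0.8300 = 1.250 d.
D_c = (k_1/k_2) L₀ e^(−k_1 t_c) = (0.280/1.11) × 31.0 × e^(−0.280×1.250) = 0.2523 × 31.0 × 0.7046 = 5.510 mg/L.
x_c = v t_c = 0.901 m/s × 1.250 d × 86400 s/d = 97350 m ≈ 97.3 km.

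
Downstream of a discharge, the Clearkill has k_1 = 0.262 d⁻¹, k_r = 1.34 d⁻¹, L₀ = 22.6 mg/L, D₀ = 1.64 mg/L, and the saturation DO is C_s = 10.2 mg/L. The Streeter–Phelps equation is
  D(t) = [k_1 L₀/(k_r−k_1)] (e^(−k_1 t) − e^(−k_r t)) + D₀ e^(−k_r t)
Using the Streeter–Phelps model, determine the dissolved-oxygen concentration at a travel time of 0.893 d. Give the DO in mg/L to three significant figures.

DO ≈ 7.02 mg/L

k_1 L₀/(k_r−k_1) = 0.262×22.6/(1.34−0.262) = 5.921/1.078 = 5.493 mg/L.
e^(−k_1 t) = e^(−0.262×0.8930) = 0.7914; e^(−k_r t) = e^(−1.34×0.8930) = 0.3022.
D = 5.493 × (0.7914 − 0.3022) + 1.64 × 0.3022 = 2.687 + 0.4956 = 3.183 mg/L.
DO = C_s − D = 10.2 − 3.183 = 7.017 mg/L.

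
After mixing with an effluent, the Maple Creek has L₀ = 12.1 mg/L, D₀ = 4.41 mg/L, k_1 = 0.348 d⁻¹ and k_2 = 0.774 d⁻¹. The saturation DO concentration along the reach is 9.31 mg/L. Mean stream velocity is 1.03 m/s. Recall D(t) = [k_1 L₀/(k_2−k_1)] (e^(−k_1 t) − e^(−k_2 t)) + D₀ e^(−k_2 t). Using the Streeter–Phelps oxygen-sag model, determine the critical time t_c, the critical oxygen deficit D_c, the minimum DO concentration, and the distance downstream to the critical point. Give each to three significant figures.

At the critical point dD/dt = 0, so k_1 L₀ e^(−k_1 t) = k_2 D. Substituting D(t) from the Streeter–Phelps equation and solving for t gives
t_c = ln[(k_2/k_1)(1 − D₀(k_2−k_1)/(k_1 L₀))] / (k_2−k_1).
Here k_2−k_1 = 0.4260 d⁻¹ and 1 − D₀(k_2−k_1)/(k_1 L₀) = 1 − 4.41×0.4260/(0.348×12.1) = 0.5538, so
t_c = ln(2.224 × 0.5538) / 0.4260 = 0.2085 / 0.4260 = 0.4894 d.
L(t_c) = L₀ e^(−k_1 t_c) = 12.1 × 0.8434 = 10.21 mg/L, and at the critical point k_2 D_c = k_1 L, so D_c = (0.348/0.774) × 10.21 = 4.588 mg/L.
Minimum DO = C_s − D_c = 9.31 − 4.588 = 4.722 mg/L.
x_c = v t_c = 1.03 m/s × 0.4894 d × 86400 s/d = 43560 m ≈ 43.6 km.

t_c ≈ 0.489 d; D_c ≈ 4.59 mg/L; min DO ≈ 4.72 mg/L; x_c ≈ 43.6 km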